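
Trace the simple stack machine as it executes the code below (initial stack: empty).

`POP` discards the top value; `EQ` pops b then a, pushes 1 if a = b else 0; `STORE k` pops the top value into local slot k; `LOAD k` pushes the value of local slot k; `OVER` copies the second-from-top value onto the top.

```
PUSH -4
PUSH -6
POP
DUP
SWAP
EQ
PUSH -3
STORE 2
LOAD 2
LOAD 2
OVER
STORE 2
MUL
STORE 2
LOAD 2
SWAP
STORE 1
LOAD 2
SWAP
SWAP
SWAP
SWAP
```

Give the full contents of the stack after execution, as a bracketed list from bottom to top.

PUSH -4  [-4]
PUSH -6  [-4, -6]
POP      [-4]
DUP      [-4, -4]
SWAP     [-4, -4]
EQ       [1]
PUSH -3  [1, -3]
STORE 2  [1]
LOAD 2   [1, -3]
LOAD 2   [1, -3, -3]
OVER     [1, -3, -3, -3]
STORE 2  [1, -3, -3]
MUL      [1, 9]
STORE 2  [1]
LOAD 2   [1, 9]
SWAP     [9, 1]
STORE 1  [9]
LOAD 2   [9, 9]
SWAP     [9, 9]
SWAP     [9, 9]
SWAP     [9, 9]
SWAP     [9, 9]

[9, 9]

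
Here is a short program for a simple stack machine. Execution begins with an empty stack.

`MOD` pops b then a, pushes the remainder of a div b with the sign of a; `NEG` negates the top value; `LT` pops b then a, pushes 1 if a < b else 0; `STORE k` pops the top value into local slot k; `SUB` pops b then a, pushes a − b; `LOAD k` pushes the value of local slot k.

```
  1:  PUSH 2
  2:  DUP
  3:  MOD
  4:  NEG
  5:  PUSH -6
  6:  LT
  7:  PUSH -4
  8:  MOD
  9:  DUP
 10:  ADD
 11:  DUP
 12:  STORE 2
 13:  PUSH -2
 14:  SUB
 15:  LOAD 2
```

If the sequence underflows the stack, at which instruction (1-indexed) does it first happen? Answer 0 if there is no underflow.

PUSH 2  → [2]
DUP     → [2, 2]
MOD     → [0]
NEG     → [0]
PUSH -6 → [0, -6]
LT      → [0]
PUSH -4 → [0, -4]
MOD     → [0]
DUP     → [0, 0]
ADD     → [0]
DUP     → [0, 0]
STORE 2 → [0]
PUSH -2 → [0, -2]
SUB     → [2]
LOAD 2  → [2, 0]

0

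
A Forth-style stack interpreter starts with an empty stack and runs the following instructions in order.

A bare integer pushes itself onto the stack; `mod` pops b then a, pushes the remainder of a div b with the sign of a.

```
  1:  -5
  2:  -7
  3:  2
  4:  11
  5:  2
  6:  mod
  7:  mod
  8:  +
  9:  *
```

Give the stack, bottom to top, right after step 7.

-5  -> [-5]
-7  -> [-5, -7]
2   -> [-5, -7, 2]
11  -> [-5, -7, 2, 11]
2   -> [-5, -7, 2, 11, 2]
mod -> [-5, -7, 2, 1]
mod -> [-5, -7, 0]

[-5, -7, 0]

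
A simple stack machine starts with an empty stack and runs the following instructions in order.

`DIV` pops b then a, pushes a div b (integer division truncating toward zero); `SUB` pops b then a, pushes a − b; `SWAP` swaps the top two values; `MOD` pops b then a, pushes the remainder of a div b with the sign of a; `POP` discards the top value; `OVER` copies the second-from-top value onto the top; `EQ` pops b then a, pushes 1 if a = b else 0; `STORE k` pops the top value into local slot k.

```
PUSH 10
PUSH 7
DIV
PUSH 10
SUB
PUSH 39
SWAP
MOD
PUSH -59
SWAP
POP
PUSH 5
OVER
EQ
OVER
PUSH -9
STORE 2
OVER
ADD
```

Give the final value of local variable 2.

PUSH 10  : 10
PUSH 7   : 10 7
DIV      : 1
PUSH 10  : 1 10
SUB      : -9
PUSH 39  : -9 39
SWAP     : 39 -9
MOD      : 3
PUSH -59 : 3 -59
SWAP     : -59 3
POP      : -59
PUSH 5   : -59 5
OVER     : -59 5 -59
EQ       : -59 0
OVER     : -59 0 -59
PUSH -9  : -59 0 -59 -9
STORE 2  : -59 0 -59
OVER     : -59 0 -59 0
ADD      : -59 0 -59

-9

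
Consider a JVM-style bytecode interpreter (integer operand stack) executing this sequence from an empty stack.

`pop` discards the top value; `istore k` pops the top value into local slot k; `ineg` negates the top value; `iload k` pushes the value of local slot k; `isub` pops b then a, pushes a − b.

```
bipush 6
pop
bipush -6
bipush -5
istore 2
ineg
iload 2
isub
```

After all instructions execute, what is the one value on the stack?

bipush 6   6
pop        (empty)
bipush -6  -6
bipush -5  -6 -5
istore 2   -6
ineg       6
iload 2    6 -5
isub       11

11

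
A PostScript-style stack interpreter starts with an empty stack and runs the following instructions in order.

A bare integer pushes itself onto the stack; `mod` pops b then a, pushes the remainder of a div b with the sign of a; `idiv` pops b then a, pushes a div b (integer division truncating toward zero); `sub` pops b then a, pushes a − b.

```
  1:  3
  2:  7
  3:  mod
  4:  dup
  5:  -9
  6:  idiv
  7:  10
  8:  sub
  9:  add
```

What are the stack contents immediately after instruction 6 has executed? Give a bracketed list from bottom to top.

[3, 0]

3    → [3]
7    → [3, 7]
mod  → [3]
dup  → [3, 3]
-9   → [3, 3, -9]
idiv → [3, 0]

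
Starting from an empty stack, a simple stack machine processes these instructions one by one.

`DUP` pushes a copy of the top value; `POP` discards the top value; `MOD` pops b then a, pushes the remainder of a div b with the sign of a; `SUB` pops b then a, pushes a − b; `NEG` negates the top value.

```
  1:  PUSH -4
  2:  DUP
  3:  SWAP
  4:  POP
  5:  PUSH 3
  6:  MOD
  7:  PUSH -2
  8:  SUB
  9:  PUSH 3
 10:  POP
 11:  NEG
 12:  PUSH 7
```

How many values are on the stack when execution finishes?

PUSH -4  [-4]
DUP      [-4, -4]
SWAP     [-4, -4]
POP      [-4]
PUSH 3   [-4, 3]
MOD      [-1]
PUSH -2  [-1, -2]
SUB      [1]
PUSH 3   [1, 3]
POP      [1]
NEG      [-1]
PUSH 7   [-1, 7]

2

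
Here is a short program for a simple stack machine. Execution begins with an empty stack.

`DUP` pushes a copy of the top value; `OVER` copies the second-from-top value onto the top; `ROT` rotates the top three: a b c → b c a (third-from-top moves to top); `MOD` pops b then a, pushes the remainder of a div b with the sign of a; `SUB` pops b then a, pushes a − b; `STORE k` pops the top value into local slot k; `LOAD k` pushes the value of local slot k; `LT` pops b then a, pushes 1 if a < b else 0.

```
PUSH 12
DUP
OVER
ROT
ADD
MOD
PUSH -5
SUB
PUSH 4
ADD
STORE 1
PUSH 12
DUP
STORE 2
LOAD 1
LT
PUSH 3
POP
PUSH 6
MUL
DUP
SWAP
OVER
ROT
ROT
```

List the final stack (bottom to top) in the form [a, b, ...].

PUSH 12 → 12
DUP     → 12 12
OVER    → 12 12 12
ROT     → 12 12 12
ADD     → 12 24
MOD     → 12
PUSH -5 → 12 -5
SUB     → 17
PUSH 4  → 17 4
ADD     → 21
STORE 1 → (empty)
PUSH 12 → 12
DUP     → 12 12
STORE 2 → 12
LOAD 1  → 12 21
LT      → 1
PUSH 3  → 1 3
POP     → 1
PUSH 6  → 1 6
MUL     → 6
DUP     → 6 6
SWAP    → 6 6
OVER    → 6 6 6
ROT     → 6 6 6
ROT     → 6 6 6

[6, 6, 6]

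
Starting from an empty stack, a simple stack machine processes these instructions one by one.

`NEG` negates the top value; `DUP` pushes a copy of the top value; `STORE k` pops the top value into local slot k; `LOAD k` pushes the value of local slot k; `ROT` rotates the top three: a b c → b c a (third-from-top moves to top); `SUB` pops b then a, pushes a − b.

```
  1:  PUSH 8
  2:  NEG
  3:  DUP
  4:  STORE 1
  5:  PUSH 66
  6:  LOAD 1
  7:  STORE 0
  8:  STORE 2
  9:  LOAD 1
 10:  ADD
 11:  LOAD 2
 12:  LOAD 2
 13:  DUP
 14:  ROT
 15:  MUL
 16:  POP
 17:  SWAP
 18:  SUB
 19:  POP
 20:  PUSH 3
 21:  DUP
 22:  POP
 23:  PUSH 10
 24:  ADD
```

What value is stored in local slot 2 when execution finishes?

66

PUSH 8  : 8
NEG     : -8
DUP     : -8 -8
STORE 1 : -8
PUSH 66 : -8 66
LOAD 1  : -8 66 -8
STORE 0 : -8 66
STORE 2 : -8
LOAD 1  : -8 -8
ADD     : -16
LOAD 2  : -16 66
LOAD 2  : -16 66 66
DUP     : -16 66 66 66
ROT     : -16 66 66 66
MUL     : -16 66 4356
POP     : -16 66
SWAP    : 66 -16
SUB     : 82
POP     : (empty)
PUSH 3  : 3
DUP     : 3 3
POP     : 3
PUSH 10 : 3 10
ADD     : 13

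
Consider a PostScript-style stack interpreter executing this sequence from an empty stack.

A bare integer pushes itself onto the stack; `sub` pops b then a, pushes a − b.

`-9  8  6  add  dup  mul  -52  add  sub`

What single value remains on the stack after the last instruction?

-9   [-9]
8    [-9, 8]
6    [-9, 8, 6]
add  [-9, 14]
dup  [-9, 14, 14]
mul  [-9, 196]
-52  [-9, 196, -52]
add  [-9, 144]
sub  [-153]

-153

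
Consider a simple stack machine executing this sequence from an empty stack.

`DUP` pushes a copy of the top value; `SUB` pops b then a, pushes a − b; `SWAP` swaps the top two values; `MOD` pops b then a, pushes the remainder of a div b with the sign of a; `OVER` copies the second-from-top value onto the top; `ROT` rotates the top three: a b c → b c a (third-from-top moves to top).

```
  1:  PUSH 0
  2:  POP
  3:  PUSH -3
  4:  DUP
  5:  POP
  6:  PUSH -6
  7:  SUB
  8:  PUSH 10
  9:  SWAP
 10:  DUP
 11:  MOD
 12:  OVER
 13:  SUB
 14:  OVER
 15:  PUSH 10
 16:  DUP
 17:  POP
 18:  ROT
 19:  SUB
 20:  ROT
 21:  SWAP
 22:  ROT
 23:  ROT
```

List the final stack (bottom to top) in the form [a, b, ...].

[20, 10, 10]

PUSH 0  : [0]
POP     : []
PUSH -3 : [-3]
DUP     : [-3, -3]
POP     : [-3]
PUSH -6 : [-3, -6]
SUB     : [3]
PUSH 10 : [3, 10]
SWAP    : [10, 3]
DUP     : [10, 3, 3]
MOD     : [10, 0]
OVER    : [10, 0, 10]
SUB     : [10, -10]
OVER    : [10, -10, 10]
PUSH 10 : [10, -10, 10, 10]
DUP     : [10, -10, 10, 10, 10]
POP     : [10, -10, 10, 10]
ROT     : [10, 10, 10, -10]
SUB     : [10, 10, 20]
ROT     : [10, 20, 10]
SWAP    : [10, 10, 20]
ROT     : [10, 20, 10]
ROT     : [20, 10, 10]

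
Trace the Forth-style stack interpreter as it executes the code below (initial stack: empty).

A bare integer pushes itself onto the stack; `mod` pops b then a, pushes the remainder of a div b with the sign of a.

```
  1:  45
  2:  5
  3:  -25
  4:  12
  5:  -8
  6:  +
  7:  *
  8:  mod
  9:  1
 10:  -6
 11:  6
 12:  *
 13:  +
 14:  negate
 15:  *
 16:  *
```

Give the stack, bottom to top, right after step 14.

[45, 5, 35]

45     → 45
5      → 45 5
-25    → 45 5 -25
12     → 45 5 -25 12
-8     → 45 5 -25 12 -8
+      → 45 5 -25 4
*      → 45 5 -100
mod    → 45 5
1      → 45 5 1
-6     → 45 5 1 -6
6      → 45 5 1 -6 6
*      → 45 5 1 -36
+      → 45 5 -35
negate → 45 5 35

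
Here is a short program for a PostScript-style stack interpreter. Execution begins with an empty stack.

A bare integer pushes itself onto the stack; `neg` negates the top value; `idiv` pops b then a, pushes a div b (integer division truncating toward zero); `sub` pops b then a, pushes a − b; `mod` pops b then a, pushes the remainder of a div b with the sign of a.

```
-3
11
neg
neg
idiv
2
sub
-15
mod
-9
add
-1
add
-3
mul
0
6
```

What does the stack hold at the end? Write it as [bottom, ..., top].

-3   → [-3]
11   → [-3, 11]
neg  → [-3, -11]
neg  → [-3, 11]
idiv → [0]
2    → [0, 2]
sub  → [-2]
-15  → [-2, -15]
mod  → [-2]
-9   → [-2, -9]
add  → [-11]
-1   → [-11, -1]
add  → [-12]
-3   → [-12, -3]
mul  → [36]
0    → [36, 0]
6    → [36, 0, 6]

[36, 0, 6]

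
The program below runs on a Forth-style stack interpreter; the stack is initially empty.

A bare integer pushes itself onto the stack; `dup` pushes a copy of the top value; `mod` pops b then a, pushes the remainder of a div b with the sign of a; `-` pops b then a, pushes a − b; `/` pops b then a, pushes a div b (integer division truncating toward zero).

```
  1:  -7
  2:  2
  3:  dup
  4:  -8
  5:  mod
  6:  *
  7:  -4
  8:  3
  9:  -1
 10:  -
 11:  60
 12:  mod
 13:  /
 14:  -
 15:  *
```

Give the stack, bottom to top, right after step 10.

-7  → -7
2   → -7 2
dup → -7 2 2
-8  → -7 2 2 -8
mod → -7 2 2
*   → -7 4
-4  → -7 4 -4
3   → -7 4 -4 3
-1  → -7 4 -4 3 -1
-   → -7 4 -4 4

[-7, 4, -4, 4]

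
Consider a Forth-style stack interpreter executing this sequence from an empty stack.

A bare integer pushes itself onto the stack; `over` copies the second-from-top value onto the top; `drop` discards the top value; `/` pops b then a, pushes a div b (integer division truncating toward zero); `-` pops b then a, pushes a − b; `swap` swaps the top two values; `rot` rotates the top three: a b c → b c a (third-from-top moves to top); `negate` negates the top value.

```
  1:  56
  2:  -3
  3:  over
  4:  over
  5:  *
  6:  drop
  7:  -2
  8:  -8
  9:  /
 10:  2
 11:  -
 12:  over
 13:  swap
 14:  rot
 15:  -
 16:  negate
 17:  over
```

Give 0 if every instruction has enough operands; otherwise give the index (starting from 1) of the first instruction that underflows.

56     -> 56
-3     -> 56 -3
over   -> 56 -3 56
over   -> 56 -3 56 -3
*      -> 56 -3 -168
drop   -> 56 -3
-2     -> 56 -3 -2
-8     -> 56 -3 -2 -8
/      -> 56 -3 0
2      -> 56 -3 0 2
-      -> 56 -3 -2
over   -> 56 -3 -2 -3
swap   -> 56 -3 -3 -2
rot    -> 56 -3 -2 -3
-      -> 56 -3 1
negate -> 56 -3 -1
over   -> 56 -3 -1 -3

0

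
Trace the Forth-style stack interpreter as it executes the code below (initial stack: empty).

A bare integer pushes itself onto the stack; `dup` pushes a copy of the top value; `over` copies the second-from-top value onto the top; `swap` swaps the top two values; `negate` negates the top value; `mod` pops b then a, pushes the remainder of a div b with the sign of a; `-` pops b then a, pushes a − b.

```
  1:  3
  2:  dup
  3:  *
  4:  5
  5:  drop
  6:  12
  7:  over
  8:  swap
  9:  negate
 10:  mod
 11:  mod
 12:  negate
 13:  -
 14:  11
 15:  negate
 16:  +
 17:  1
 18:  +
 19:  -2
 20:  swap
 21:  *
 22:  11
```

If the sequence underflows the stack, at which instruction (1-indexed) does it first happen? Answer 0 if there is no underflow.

3      : [3]
dup    : [3, 3]
*      : [9]
5      : [9, 5]
drop   : [9]
12     : [9, 12]
over   : [9, 12, 9]
swap   : [9, 9, 12]
negate : [9, 9, -12]
mod    : [9, 9]
mod    : [0]
negate : [0]
-  — needs 2 operands, stack has 1 → underflow

13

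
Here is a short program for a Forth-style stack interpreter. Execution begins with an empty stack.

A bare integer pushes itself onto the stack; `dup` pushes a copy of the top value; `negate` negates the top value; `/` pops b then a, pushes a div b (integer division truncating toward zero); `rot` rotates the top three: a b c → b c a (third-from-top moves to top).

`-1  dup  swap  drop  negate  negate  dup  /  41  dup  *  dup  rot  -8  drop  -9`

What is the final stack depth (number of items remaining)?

-1     -> [-1]
dup    -> [-1, -1]
swap   -> [-1, -1]
drop   -> [-1]
negate -> [1]
negate -> [-1]
dup    -> [-1, -1]
/      -> [1]
41     -> [1, 41]
dup    -> [1, 41, 41]
*      -> [1, 1681]
dup    -> [1, 1681, 1681]
rot    -> [1681, 1681, 1]
-8     -> [1681, 1681, 1, -8]
drop   -> [1681, 1681, 1]
-9     -> [1681, 1681, 1, -9]

4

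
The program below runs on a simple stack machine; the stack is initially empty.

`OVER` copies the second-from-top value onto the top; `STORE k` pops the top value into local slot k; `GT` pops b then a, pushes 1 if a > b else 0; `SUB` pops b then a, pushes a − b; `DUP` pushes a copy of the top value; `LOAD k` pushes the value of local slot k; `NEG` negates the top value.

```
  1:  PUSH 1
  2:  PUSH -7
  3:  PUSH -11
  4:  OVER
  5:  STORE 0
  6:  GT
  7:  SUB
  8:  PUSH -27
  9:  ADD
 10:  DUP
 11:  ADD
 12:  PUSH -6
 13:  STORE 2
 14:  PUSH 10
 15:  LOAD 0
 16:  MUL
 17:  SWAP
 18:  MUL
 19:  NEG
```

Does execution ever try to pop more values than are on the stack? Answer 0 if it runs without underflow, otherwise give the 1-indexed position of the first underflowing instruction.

0

PUSH 1   : [1]
PUSH -7  : [1, -7]
PUSH -11 : [1, -7, -11]
OVER     : [1, -7, -11, -7]
STORE 0  : [1, -7, -11]
GT       : [1, 1]
SUB      : [0]
PUSH -27 : [0, -27]
ADD      : [-27]
DUP      : [-27, -27]
ADD      : [-54]
PUSH -6  : [-54, -6]
STORE 2  : [-54]
PUSH 10  : [-54, 10]
LOAD 0   : [-54, 10, -7]
MUL      : [-54, -70]
SWAP     : [-70, -54]
MUL      : [3780]
NEG      : [-3780]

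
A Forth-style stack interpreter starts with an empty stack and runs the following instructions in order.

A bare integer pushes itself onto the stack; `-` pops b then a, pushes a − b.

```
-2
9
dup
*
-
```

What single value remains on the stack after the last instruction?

-2  -> -2
9   -> -2 9
dup -> -2 9 9
*   -> -2 81
-   -> -83

-83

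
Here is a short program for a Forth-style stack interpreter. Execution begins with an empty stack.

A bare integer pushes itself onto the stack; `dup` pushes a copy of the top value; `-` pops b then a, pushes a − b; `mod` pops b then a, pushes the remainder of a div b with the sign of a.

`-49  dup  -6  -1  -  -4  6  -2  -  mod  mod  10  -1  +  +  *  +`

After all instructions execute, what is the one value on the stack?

-49 → [-49]
dup → [-49, -49]
-6  → [-49, -49, -6]
-1  → [-49, -49, -6, -1]
-   → [-49, -49, -5]
-4  → [-49, -49, -5, -4]
6   → [-49, -49, -5, -4, 6]
-2  → [-49, -49, -5, -4, 6, -2]
-   → [-49, -49, -5, -4, 8]
mod → [-49, -49, -5, -4]
mod → [-49, -49, -1]
10  → [-49, -49, -1, 10]
-1  → [-49, -49, -1, 10, -1]
+   → [-49, -49, -1, 9]
+   → [-49, -49, 8]
*   → [-49, -392]
+   → [-441]

-441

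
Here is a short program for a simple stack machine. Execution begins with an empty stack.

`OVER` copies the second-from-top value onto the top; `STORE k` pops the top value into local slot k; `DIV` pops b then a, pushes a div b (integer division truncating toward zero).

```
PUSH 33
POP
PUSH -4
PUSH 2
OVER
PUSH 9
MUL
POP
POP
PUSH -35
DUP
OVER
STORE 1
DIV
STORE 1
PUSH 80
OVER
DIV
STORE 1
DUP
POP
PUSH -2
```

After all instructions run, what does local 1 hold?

PUSH 33   33
POP       (empty)
PUSH -4   -4
PUSH 2    -4 2
OVER      -4 2 -4
PUSH 9    -4 2 -4 9
MUL       -4 2 -36
POP       -4 2
POP       -4
PUSH -35  -4 -35
DUP       -4 -35 -35
OVER      -4 -35 -35 -35
STORE 1   -4 -35 -35
DIV       -4 1
STORE 1   -4
PUSH 80   -4 80
OVER      -4 80 -4
DIV       -4 -20
STORE 1   -4
DUP       -4 -4
POP       -4
PUSH -2   -4 -2

-20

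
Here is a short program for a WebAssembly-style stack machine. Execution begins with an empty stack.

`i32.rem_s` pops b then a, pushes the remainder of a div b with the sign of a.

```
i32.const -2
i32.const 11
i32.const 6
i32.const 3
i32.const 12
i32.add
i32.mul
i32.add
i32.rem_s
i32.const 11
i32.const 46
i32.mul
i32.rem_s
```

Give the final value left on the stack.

i32.const -2 -> -2
i32.const 11 -> -2 11
i32.const 6  -> -2 11 6
i32.const 3  -> -2 11 6 3
i32.const 12 -> -2 11 6 3 12
i32.add      -> -2 11 6 15
i32.mul      -> -2 11 90
i32.add      -> -2 101
i32.rem_s    -> -2
i32.const 11 -> -2 11
i32.const 46 -> -2 11 46
i32.mul      -> -2 506
i32.rem_s    -> -2

-2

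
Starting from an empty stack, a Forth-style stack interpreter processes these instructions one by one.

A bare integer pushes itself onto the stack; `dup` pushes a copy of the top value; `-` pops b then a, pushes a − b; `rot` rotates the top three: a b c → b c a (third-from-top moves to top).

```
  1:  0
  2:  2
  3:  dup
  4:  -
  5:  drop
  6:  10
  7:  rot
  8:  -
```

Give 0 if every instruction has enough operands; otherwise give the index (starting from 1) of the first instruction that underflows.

7

0    → 0
2    → 0 2
dup  → 0 2 2
-    → 0 0
drop → 0
10   → 0 10
rot  — needs 3 operands, stack has 2 → underflow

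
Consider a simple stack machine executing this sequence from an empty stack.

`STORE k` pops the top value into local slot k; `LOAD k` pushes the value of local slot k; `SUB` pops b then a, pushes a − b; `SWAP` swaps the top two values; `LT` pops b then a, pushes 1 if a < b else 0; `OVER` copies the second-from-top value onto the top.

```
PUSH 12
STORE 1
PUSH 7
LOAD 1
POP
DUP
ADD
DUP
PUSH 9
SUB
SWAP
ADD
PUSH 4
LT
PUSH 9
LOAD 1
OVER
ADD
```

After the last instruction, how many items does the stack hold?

PUSH 12 -> [12]
STORE 1 -> []
PUSH 7  -> [7]
LOAD 1  -> [7, 12]
POP     -> [7]
DUP     -> [7, 7]
ADD     -> [14]
DUP     -> [14, 14]
PUSH 9  -> [14, 14, 9]
SUB     -> [14, 5]
SWAP    -> [5, 14]
ADD     -> [19]
PUSH 4  -> [19, 4]
LT      -> [0]
PUSH 9  -> [0, 9]
LOAD 1  -> [0, 9, 12]
OVER    -> [0, 9, 12, 9]
ADD     -> [0, 9, 21]

3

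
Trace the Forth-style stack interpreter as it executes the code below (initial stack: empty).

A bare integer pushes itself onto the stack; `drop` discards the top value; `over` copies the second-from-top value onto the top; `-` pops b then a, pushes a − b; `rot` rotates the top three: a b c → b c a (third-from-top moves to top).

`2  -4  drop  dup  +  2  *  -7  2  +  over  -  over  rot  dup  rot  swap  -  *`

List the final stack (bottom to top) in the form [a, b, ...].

2     2
-4    2 -4
drop  2
dup   2 2
+     4
2     4 2
*     8
-7    8 -7
2     8 -7 2
+     8 -5
over  8 -5 8
-     8 -13
over  8 -13 8
rot   -13 8 8
dup   -13 8 8 8
rot   -13 8 8 8
swap  -13 8 8 8
-     -13 8 0
*     -13 0

[-13, 0]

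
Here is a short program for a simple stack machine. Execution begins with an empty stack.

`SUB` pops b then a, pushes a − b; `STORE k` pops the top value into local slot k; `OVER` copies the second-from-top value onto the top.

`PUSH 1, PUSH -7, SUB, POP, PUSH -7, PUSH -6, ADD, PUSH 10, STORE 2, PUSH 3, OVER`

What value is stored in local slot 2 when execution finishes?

10

PUSH 1  → [1]
PUSH -7 → [1, -7]
SUB     → [8]
POP     → []
PUSH -7 → [-7]
PUSH -6 → [-7, -6]
ADD     → [-13]
PUSH 10 → [-13, 10]
STORE 2 → [-13]
PUSH 3  → [-13, 3]
OVER    → [-13, 3, -13]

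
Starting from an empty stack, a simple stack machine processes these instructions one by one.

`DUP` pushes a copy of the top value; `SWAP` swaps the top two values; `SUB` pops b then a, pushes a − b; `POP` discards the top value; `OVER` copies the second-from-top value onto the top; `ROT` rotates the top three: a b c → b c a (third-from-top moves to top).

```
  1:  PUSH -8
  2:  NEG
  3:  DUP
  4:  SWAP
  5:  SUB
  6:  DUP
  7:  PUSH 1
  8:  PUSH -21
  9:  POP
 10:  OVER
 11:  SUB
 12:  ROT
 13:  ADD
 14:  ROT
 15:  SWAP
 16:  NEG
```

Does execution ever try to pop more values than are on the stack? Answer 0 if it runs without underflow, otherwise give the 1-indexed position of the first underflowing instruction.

14

PUSH -8  : [-8]
NEG      : [8]
DUP      : [8, 8]
SWAP     : [8, 8]
SUB      : [0]
DUP      : [0, 0]
PUSH 1   : [0, 0, 1]
PUSH -21 : [0, 0, 1, -21]
POP      : [0, 0, 1]
OVER     : [0, 0, 1, 0]
SUB      : [0, 0, 1]
ROT      : [0, 1, 0]
ADD      : [0, 1]
ROT  — needs 3 operands, stack has 2 → underflow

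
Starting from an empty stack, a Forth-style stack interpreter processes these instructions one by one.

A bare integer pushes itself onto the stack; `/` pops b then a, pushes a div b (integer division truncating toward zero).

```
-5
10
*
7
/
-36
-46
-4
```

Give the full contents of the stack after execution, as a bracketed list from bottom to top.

[-7, -36, -46, -4]

-5  : [-5]
10  : [-5, 10]
*   : [-50]
7   : [-50, 7]
/   : [-7]
-36 : [-7, -36]
-46 : [-7, -36, -46]
-4  : [-7, -36, -46, -4]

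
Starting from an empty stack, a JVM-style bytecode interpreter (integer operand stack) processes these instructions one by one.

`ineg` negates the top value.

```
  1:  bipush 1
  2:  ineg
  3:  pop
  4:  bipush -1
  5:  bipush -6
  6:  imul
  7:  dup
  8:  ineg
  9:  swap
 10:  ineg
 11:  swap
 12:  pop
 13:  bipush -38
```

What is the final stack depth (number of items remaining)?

2

bipush 1    [1]
ineg        [-1]
pop         []
bipush -1   [-1]
bipush -6   [-1, -6]
imul        [6]
dup         [6, 6]
ineg        [6, -6]
swap        [-6, 6]
ineg        [-6, -6]
swap        [-6, -6]
pop         [-6]
bipush -38  [-6, -38]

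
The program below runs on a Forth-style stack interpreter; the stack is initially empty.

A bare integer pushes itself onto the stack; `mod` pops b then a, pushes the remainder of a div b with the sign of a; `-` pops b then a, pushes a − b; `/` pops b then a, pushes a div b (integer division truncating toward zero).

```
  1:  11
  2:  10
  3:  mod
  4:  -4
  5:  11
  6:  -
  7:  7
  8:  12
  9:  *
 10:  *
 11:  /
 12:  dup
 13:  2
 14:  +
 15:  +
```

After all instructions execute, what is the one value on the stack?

11  → 11
10  → 11 10
mod → 1
-4  → 1 -4
11  → 1 -4 11
-   → 1 -15
7   → 1 -15 7
12  → 1 -15 7 12
*   → 1 -15 84
*   → 1 -1260
/   → 0
dup → 0 0
2   → 0 0 2
+   → 0 2
+   → 2

2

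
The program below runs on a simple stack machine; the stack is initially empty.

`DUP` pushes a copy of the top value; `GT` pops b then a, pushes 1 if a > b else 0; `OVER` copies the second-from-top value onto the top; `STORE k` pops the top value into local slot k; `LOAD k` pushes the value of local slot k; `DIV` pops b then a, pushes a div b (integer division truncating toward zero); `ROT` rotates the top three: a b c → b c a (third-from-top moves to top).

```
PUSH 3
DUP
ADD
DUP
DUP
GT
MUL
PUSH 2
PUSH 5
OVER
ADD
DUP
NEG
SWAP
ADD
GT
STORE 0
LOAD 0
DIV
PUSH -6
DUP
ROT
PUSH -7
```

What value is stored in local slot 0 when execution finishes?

1

PUSH 3  : [3]
DUP     : [3, 3]
ADD     : [6]
DUP     : [6, 6]
DUP     : [6, 6, 6]
GT      : [6, 0]
MUL     : [0]
PUSH 2  : [0, 2]
PUSH 5  : [0, 2, 5]
OVER    : [0, 2, 5, 2]
ADD     : [0, 2, 7]
DUP     : [0, 2, 7, 7]
NEG     : [0, 2, 7, -7]
SWAP    : [0, 2, -7, 7]
ADD     : [0, 2, 0]
GT      : [0, 1]
STORE 0 : [0]
LOAD 0  : [0, 1]
DIV     : [0]
PUSH -6 : [0, -6]
DUP     : [0, -6, -6]
ROT     : [-6, -6, 0]
PUSH -7 : [-6, -6, 0, -7]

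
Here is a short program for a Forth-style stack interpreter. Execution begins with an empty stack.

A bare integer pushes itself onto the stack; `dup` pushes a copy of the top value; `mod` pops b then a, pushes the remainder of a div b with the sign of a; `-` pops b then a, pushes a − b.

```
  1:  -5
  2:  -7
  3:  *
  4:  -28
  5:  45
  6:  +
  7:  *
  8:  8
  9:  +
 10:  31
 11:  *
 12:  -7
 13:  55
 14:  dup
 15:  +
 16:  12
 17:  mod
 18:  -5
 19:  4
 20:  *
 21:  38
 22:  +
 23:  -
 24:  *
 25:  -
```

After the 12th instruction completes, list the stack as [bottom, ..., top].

-5   [-5]
-7   [-5, -7]
*    [35]
-28  [35, -28]
45   [35, -28, 45]
+    [35, 17]
*    [595]
8    [595, 8]
+    [603]
31   [603, 31]
*    [18693]
-7   [18693, -7]

[18693, -7]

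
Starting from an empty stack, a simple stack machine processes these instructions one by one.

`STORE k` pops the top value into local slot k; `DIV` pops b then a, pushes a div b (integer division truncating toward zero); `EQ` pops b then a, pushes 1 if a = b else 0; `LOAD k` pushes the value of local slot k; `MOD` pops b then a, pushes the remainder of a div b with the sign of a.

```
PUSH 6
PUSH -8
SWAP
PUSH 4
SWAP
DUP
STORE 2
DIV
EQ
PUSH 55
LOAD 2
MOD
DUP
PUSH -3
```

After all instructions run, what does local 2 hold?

PUSH 6  → [6]
PUSH -8 → [6, -8]
SWAP    → [-8, 6]
PUSH 4  → [-8, 6, 4]
SWAP    → [-8, 4, 6]
DUP     → [-8, 4, 6, 6]
STORE 2 → [-8, 4, 6]
DIV     → [-8, 0]
EQ      → [0]
PUSH 55 → [0, 55]
LOAD 2  → [0, 55, 6]
MOD     → [0, 1]
DUP     → [0, 1, 1]
PUSH -3 → [0, 1, 1, -3]

6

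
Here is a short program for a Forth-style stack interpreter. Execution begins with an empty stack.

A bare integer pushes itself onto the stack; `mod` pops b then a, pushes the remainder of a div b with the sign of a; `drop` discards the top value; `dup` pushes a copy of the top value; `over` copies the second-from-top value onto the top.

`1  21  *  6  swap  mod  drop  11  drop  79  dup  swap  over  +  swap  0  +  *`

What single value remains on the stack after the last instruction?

12482

1    → 1
21   → 1 21
*    → 21
6    → 21 6
swap → 6 21
mod  → 6
drop → (empty)
11   → 11
drop → (empty)
79   → 79
dup  → 79 79
swap → 79 79
over → 79 79 79
+    → 79 158
swap → 158 79
0    → 158 79 0
+    → 158 79
*    → 12482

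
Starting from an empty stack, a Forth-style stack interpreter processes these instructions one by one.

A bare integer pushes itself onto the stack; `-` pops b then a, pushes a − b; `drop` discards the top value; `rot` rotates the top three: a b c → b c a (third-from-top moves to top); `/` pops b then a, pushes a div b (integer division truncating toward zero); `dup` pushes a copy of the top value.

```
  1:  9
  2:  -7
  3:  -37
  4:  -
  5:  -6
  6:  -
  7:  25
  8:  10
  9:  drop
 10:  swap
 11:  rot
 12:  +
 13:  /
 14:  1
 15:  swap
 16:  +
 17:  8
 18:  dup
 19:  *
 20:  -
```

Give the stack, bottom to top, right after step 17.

[1, 8]

9    : [9]
-7   : [9, -7]
-37  : [9, -7, -37]
-    : [9, 30]
-6   : [9, 30, -6]
-    : [9, 36]
25   : [9, 36, 25]
10   : [9, 36, 25, 10]
drop : [9, 36, 25]
swap : [9, 25, 36]
rot  : [25, 36, 9]
+    : [25, 45]
/    : [0]
1    : [0, 1]
swap : [1, 0]
+    : [1]
8    : [1, 8]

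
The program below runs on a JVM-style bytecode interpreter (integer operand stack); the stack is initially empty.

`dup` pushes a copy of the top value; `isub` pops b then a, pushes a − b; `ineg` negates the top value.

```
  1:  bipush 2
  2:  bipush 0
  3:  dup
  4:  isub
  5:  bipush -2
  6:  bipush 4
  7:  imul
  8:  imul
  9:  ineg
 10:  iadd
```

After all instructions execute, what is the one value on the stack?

2

bipush 2   2
bipush 0   2 0
dup        2 0 0
isub       2 0
bipush -2  2 0 -2
bipush 4   2 0 -2 4
imul       2 0 -8
imul       2 0
ineg       2 0
iadd       2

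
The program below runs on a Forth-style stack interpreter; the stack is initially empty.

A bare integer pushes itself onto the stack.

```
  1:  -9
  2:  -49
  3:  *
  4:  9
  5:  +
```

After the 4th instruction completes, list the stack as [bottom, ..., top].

-9  : [-9]
-49 : [-9, -49]
*   : [441]
9   : [441, 9]

[441, 9]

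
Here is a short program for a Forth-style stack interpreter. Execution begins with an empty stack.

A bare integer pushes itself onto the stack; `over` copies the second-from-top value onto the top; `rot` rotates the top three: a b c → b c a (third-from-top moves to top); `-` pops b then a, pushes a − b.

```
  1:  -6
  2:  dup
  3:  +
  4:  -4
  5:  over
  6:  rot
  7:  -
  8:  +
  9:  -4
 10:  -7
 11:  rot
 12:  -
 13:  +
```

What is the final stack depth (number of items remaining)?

-6   → [-6]
dup  → [-6, -6]
+    → [-12]
-4   → [-12, -4]
over → [-12, -4, -12]
rot  → [-4, -12, -12]
-    → [-4, 0]
+    → [-4]
-4   → [-4, -4]
-7   → [-4, -4, -7]
rot  → [-4, -7, -4]
-    → [-4, -3]
+    → [-7]

1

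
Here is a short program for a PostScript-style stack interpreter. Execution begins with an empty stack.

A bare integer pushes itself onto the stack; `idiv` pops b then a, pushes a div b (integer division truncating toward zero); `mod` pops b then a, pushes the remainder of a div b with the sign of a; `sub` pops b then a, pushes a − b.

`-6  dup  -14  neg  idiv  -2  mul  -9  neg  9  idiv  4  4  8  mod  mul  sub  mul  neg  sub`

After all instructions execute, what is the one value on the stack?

-6

-6   -> -6
dup  -> -6 -6
-14  -> -6 -6 -14
neg  -> -6 -6 14
idiv -> -6 0
-2   -> -6 0 -2
mul  -> -6 0
-9   -> -6 0 -9
neg  -> -6 0 9
9    -> -6 0 9 9
idiv -> -6 0 1
4    -> -6 0 1 4
4    -> -6 0 1 4 4
8    -> -6 0 1 4 4 8
mod  -> -6 0 1 4 4
mul  -> -6 0 1 16
sub  -> -6 0 -15
mul  -> -6 0
neg  -> -6 0
sub  -> -6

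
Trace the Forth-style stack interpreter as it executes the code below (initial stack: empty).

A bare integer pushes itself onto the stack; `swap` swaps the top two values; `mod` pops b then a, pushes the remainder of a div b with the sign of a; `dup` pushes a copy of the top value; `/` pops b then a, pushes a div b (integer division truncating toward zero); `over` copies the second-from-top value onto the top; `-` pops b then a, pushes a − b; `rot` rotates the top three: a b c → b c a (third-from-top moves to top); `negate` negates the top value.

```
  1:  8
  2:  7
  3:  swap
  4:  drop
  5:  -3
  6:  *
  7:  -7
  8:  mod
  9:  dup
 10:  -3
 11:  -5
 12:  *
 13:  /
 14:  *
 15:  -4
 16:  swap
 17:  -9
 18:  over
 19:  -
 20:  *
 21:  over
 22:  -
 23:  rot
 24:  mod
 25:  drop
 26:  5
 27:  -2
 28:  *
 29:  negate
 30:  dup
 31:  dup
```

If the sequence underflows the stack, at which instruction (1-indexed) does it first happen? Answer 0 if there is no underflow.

23

8    -> 8
7    -> 8 7
swap -> 7 8
drop -> 7
-3   -> 7 -3
*    -> -21
-7   -> -21 -7
mod  -> 0
dup  -> 0 0
-3   -> 0 0 -3
-5   -> 0 0 -3 -5
*    -> 0 0 15
/    -> 0 0
*    -> 0
-4   -> 0 -4
swap -> -4 0
-9   -> -4 0 -9
over -> -4 0 -9 0
-    -> -4 0 -9
*    -> -4 0
over -> -4 0 -4
-    -> -4 4
rot  — needs 3 operands, stack has 2 → underflow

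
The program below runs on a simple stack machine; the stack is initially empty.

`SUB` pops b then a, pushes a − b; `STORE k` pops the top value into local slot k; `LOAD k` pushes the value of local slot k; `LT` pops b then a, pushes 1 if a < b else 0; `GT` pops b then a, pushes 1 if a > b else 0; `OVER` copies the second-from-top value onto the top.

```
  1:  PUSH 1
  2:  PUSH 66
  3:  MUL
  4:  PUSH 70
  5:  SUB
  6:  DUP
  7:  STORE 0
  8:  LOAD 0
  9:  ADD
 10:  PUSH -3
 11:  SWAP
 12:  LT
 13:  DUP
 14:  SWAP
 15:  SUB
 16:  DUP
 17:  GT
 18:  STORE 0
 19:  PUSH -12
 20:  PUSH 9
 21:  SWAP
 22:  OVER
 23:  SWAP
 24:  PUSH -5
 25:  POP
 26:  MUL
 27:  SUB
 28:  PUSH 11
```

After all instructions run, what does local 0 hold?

PUSH 1   : 1
PUSH 66  : 1 66
MUL      : 66
PUSH 70  : 66 70
SUB      : -4
DUP      : -4 -4
STORE 0  : -4
LOAD 0   : -4 -4
ADD      : -8
PUSH -3  : -8 -3
SWAP     : -3 -8
LT       : 0
DUP      : 0 0
SWAP     : 0 0
SUB      : 0
DUP      : 0 0
GT       : 0
STORE 0  : (empty)
PUSH -12 : -12
PUSH 9   : -12 9
SWAP     : 9 -12
OVER     : 9 -12 9
SWAP     : 9 9 -12
PUSH -5  : 9 9 -12 -5
POP      : 9 9 -12
MUL      : 9 -108
SUB      : 117
PUSH 11  : 117 11

0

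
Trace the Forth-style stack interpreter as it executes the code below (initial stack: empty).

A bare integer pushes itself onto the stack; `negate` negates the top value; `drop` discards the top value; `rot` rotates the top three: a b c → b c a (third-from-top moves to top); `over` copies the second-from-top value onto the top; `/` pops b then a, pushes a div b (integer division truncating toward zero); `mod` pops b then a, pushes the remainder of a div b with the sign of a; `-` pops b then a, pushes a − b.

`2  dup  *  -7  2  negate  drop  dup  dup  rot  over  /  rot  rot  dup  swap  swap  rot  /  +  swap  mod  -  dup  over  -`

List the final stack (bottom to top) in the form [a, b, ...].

[4, 0]

2      : [2]
dup    : [2, 2]
*      : [4]
-7     : [4, -7]
2      : [4, -7, 2]
negate : [4, -7, -2]
drop   : [4, -7]
dup    : [4, -7, -7]
dup    : [4, -7, -7, -7]
rot    : [4, -7, -7, -7]
over   : [4, -7, -7, -7, -7]
/      : [4, -7, -7, 1]
rot    : [4, -7, 1, -7]
rot    : [4, 1, -7, -7]
dup    : [4, 1, -7, -7, -7]
swap   : [4, 1, -7, -7, -7]
swap   : [4, 1, -7, -7, -7]
rot    : [4, 1, -7, -7, -7]
/      : [4, 1, -7, 1]
+      : [4, 1, -6]
swap   : [4, -6, 1]
mod    : [4, 0]
-      : [4]
dup    : [4, 4]
over   : [4, 4, 4]
-      : [4, 0]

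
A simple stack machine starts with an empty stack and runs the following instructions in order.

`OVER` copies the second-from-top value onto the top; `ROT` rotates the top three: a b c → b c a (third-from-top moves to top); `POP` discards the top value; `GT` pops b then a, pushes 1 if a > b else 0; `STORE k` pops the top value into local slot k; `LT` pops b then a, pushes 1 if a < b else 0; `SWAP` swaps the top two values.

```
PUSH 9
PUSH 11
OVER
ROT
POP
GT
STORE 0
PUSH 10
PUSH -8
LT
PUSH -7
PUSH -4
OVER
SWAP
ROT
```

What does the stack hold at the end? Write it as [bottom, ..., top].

[0, -7, -4, -7]

PUSH 9   9
PUSH 11  9 11
OVER     9 11 9
ROT      11 9 9
POP      11 9
GT       1
STORE 0  (empty)
PUSH 10  10
PUSH -8  10 -8
LT       0
PUSH -7  0 -7
PUSH -4  0 -7 -4
OVER     0 -7 -4 -7
SWAP     0 -7 -7 -4
ROT      0 -7 -4 -7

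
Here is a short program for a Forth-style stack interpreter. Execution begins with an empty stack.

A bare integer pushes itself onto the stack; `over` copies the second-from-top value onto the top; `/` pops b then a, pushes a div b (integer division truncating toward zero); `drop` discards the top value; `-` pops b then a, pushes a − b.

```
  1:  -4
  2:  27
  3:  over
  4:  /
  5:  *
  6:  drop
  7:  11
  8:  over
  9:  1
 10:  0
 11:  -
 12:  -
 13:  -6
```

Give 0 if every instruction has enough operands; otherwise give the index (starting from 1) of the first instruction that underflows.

-4   → -4
27   → -4 27
over → -4 27 -4
/    → -4 -6
*    → 24
drop → (empty)
11   → 11
over  — needs 2 operands, stack has 1 → underflow

8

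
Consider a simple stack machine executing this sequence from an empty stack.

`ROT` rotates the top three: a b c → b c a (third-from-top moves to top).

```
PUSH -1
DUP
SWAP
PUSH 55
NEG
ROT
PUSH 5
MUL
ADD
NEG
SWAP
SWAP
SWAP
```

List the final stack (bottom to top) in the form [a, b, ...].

PUSH -1 -> -1
DUP     -> -1 -1
SWAP    -> -1 -1
PUSH 55 -> -1 -1 55
NEG     -> -1 -1 -55
ROT     -> -1 -55 -1
PUSH 5  -> -1 -55 -1 5
MUL     -> -1 -55 -5
ADD     -> -1 -60
NEG     -> -1 60
SWAP    -> 60 -1
SWAP    -> -1 60
SWAP    -> 60 -1

[60, -1]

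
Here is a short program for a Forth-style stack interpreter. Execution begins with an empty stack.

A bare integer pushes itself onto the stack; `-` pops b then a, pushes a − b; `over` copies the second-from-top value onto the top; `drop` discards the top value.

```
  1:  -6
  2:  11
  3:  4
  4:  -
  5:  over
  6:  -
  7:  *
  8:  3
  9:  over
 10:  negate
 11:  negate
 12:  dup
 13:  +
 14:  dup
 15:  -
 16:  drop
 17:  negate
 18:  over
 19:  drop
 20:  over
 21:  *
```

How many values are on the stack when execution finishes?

-6     : -6
11     : -6 11
4      : -6 11 4
-      : -6 7
over   : -6 7 -6
-      : -6 13
*      : -78
3      : -78 3
over   : -78 3 -78
negate : -78 3 78
negate : -78 3 -78
dup    : -78 3 -78 -78
+      : -78 3 -156
dup    : -78 3 -156 -156
-      : -78 3 0
drop   : -78 3
negate : -78 -3
over   : -78 -3 -78
drop   : -78 -3
over   : -78 -3 -78
*      : -78 234

2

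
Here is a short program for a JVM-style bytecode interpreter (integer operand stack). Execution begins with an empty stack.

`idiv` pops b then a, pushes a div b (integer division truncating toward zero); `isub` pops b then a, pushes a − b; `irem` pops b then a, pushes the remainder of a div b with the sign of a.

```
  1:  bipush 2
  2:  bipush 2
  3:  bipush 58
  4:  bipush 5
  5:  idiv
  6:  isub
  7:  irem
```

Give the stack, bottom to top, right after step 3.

[2, 2, 58]

bipush 2   [2]
bipush 2   [2, 2]
bipush 58  [2, 2, 58]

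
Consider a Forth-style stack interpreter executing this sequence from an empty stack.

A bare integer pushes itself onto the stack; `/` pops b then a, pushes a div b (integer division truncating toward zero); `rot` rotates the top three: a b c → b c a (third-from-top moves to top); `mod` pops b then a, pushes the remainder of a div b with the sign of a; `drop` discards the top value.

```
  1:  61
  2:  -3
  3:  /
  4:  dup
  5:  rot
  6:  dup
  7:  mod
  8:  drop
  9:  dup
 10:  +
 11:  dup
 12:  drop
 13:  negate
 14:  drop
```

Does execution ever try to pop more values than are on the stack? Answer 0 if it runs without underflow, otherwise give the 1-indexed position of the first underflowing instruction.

5

61  → 61
-3  → 61 -3
/   → -20
dup → -20 -20
rot  — needs 3 operands, stack has 2 → underflow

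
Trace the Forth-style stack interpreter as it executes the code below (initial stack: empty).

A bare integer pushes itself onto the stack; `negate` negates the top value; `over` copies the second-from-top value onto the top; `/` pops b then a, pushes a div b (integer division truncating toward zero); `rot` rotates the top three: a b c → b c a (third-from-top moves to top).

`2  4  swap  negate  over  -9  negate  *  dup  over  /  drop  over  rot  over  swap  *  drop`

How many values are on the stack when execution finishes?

2      → [2]
4      → [2, 4]
swap   → [4, 2]
negate → [4, -2]
over   → [4, -2, 4]
-9     → [4, -2, 4, -9]
negate → [4, -2, 4, 9]
*      → [4, -2, 36]
dup    → [4, -2, 36, 36]
over   → [4, -2, 36, 36, 36]
/      → [4, -2, 36, 1]
drop   → [4, -2, 36]
over   → [4, -2, 36, -2]
rot    → [4, 36, -2, -2]
over   → [4, 36, -2, -2, -2]
swap   → [4, 36, -2, -2, -2]
*      → [4, 36, -2, 4]
drop   → [4, 36, -2]

3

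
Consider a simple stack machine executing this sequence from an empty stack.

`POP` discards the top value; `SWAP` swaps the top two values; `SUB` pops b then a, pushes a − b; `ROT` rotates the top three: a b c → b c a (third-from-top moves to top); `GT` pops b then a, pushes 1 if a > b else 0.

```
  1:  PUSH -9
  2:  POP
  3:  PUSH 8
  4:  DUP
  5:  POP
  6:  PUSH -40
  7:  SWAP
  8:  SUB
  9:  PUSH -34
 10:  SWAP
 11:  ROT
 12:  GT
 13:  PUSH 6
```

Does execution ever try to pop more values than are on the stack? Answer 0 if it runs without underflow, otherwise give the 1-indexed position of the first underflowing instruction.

11

PUSH -9  → -9
POP      → (empty)
PUSH 8   → 8
DUP      → 8 8
POP      → 8
PUSH -40 → 8 -40
SWAP     → -40 8
SUB      → -48
PUSH -34 → -48 -34
SWAP     → -34 -48
ROT  — needs 3 operands, stack has 2 → underflow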